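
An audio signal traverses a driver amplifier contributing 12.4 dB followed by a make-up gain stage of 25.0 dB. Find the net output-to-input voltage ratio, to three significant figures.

Net gain = 12.4 + 25.0 = 37.4 dB.
Voltage ratio = 10^(37.4/20) = 74.1.

74.1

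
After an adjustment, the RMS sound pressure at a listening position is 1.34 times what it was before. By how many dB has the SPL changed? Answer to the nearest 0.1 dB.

SPL change from a pressure ratio uses the 20·log₁₀ form:
20·log₁₀(1.34) = 2.5 dB.

2.5 dB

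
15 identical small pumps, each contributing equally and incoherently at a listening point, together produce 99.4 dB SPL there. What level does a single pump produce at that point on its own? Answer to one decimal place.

87.6 dB SPL

15 equal incoherent sources add 10·log₁₀(15) = 11.76 dB over one source.
L_one = 99.4 − 11.76 = 87.6 dB SPL.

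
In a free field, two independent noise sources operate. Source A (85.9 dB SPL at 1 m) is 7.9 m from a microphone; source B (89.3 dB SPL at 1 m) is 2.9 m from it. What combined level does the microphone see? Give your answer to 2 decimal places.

At the listener: L_A = 85.9 − 20·log₁₀(7.9) = 67.947 dB; L_B = 89.3 − 20·log₁₀(2.9) = 80.052 dB.
Combined: 10·log₁₀(10^(67.947/10)+10^(80.052/10)) = 80.31 dB SPL.

80.31 dB SPL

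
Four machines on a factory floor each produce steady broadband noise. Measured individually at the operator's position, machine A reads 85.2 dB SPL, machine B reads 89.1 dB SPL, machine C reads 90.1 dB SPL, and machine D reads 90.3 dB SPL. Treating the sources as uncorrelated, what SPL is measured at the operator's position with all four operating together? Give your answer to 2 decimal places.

95.10 dB SPL

Incoherent sources sum as intensities:
L_total = 10·log₁₀(10^(85.2/10) + 10^(89.1/10) + 10^(90.1/10) + 10^(90.3/10)) = 10·log₁₀(3239000000) = 95.10 dB SPL.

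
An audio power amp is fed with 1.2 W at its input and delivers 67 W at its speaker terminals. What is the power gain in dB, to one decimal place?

Power ratio → dB uses the 10·log₁₀ form:
10·log₁₀(67/1.2) = 10·log₁₀(55.83) = 17.5 dB.

17.5 dB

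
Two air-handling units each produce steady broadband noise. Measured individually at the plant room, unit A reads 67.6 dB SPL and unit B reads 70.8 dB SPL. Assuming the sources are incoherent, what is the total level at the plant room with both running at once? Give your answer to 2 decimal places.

72.50 dB SPL

Uncorrelated sources add in intensity (power), not in dB.
L_total = 10·log₁₀(10^(67.6/10) + 10^(70.8/10)) = 10·log₁₀(17780000) = 72.50 dB SPL.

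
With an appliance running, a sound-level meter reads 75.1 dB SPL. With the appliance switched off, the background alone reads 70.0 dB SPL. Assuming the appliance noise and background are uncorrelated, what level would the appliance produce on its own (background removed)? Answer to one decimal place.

Remove the background by subtracting linear intensities:
L_src = 10·log₁₀(10^(75.1/10) − 10^(70.0/10)) = 10·log₁₀(22360000) = 73.5 dB SPL.

73.5 dB SPL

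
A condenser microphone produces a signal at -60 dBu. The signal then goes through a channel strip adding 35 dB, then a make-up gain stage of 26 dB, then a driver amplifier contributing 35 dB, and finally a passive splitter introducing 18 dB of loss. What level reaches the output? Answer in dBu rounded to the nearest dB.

+18 dBu

In dB, series stages simply add:
-60 + 35 + 26 + 35 − 18 = +18 dBu.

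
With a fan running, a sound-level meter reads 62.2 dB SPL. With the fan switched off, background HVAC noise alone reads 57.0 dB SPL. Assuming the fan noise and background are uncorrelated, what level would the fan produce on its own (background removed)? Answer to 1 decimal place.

Remove the background by subtracting linear intensities:
L_src = 10·log₁₀(10^(62.2/10) − 10^(57.0/10)) = 10·log₁₀(1158000) = 60.6 dB SPL.

60.6 dB SPL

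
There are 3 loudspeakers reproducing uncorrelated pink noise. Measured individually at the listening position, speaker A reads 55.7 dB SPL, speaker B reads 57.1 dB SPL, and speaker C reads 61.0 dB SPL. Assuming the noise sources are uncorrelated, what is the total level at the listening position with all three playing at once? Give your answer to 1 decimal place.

Add the sources as powers (linear), then convert back to dB:
L_total = 10·log₁₀(10^(55.7/10) + 10^(57.1/10) + 10^(61.0/10)) = 10·log₁₀(2143000) = 63.3 dB SPL.

63.3 dB SPL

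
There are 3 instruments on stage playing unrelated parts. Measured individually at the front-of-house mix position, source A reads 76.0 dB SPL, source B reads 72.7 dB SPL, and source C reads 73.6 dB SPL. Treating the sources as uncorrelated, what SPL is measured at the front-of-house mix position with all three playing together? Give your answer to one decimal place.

79.1 dB SPL

Add the sources as powers (linear), then convert back to dB:
L_total = 10·log₁₀(10^(76.0/10) + 10^(72.7/10) + 10^(73.6/10)) = 10·log₁₀(81340000) = 79.1 dB SPL.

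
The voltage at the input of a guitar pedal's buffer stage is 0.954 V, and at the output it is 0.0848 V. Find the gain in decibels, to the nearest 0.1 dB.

For a voltage ratio, dB = 20·log₁₀(V₂/V₁).
20·log₁₀(0.0848/0.954) = 20·log₁₀(0.08889) = -21.0 dB.

-21.0 dB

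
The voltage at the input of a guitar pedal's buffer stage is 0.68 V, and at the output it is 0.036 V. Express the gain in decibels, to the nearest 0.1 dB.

For a voltage ratio, dB = 20·log₁₀(V₂/V₁).
20·log₁₀(0.036/0.68) = 20·log₁₀(0.05294) = -25.5 dB.

-25.5 dB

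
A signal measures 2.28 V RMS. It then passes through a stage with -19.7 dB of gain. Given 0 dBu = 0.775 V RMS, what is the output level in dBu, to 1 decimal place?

Input level: 20·log₁₀(2.28/0.775) = 9.37 dBu.
Output: 9.37 − 19.7 = -10.3 dBu.

-10.3 dBu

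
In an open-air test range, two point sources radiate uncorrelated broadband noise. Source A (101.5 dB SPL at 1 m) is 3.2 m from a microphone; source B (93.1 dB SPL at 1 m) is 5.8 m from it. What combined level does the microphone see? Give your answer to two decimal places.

91.58 dB SPL

At the listener: L_A = 101.5 − 20·log₁₀(3.2) = 91.397 dB; L_B = 93.1 − 20·log₁₀(5.8) = 77.831 dB.
Combined: 10·log₁₀(10^(91.397/10)+10^(77.831/10)) = 91.58 dB SPL.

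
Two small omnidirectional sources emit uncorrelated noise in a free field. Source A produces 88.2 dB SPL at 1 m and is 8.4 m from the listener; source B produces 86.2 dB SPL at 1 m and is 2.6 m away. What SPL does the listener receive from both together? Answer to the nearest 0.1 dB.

At the listener: L_A = 88.2 − 20·log₁₀(8.4) = 69.71 dB; L_B = 86.2 − 20·log₁₀(2.6) = 77.90 dB.
Combined: 10·log₁₀(10^(69.71/10)+10^(77.90/10)) = 78.5 dB SPL.

78.5 dB SPL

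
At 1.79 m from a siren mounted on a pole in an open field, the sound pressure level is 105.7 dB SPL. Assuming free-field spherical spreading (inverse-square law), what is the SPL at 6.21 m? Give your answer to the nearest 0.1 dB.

Free-field point source: level drops by 20·log₁₀ of the distance ratio.
ΔL = −20·log₁₀(6.21/1.79) = -10.80 dB, so L₂ = 105.7 + (-10.80) = 94.9 dB SPL.

94.9 dB SPL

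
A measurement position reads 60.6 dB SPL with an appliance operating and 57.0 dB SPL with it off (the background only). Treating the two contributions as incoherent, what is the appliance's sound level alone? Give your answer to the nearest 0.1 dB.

58.1 dB SPL

Remove the background by subtracting linear intensities:
L_src = 10·log₁₀(10^(60.6/10) − 10^(57.0/10)) = 10·log₁₀(647000) = 58.1 dB SPL.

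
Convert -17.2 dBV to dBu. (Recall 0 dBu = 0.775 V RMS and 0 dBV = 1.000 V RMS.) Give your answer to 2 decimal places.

The offset between the scales is 20·log₁₀(0.775/1.000) = −2.214 dB.
So dBu = -17.2 + 2.214 = -14.99 dBu.

-14.99 dBu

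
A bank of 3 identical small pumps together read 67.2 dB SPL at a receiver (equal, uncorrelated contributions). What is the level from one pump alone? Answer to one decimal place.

62.4 dB SPL

3 equal incoherent sources add 10·log₁₀(3) = 4.77 dB over one source.
L_one = 67.2 − 4.77 = 62.4 dB SPL.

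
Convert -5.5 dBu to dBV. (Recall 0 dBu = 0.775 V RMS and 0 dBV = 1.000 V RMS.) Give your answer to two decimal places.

-7.71 dBV

The offset between the scales is 20·log₁₀(0.775/1.000) = −2.214 dB.
So dBV = -5.5 − 2.214 = -7.71 dBV.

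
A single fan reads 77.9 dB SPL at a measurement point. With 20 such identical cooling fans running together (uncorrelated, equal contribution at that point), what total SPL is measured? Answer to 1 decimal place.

90.9 dB SPL

20 equal incoherent sources raise the level by 10·log₁₀(20) = 13.01 dB.
L_total = 77.9 + 13.01 = 90.9 dB SPL.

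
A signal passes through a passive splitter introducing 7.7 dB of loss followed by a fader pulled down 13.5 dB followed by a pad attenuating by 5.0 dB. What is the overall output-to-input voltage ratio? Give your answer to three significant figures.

0.0490

Net gain = (−7.7) + (−13.5) + (−5.0) = -26.2 dB.
Voltage ratio = 10^(-26.2/20) = 0.0490.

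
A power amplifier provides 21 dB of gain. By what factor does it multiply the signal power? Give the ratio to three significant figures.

Power ratio = 10^(dB/10).
10^(21/10) = 10^(2.100) = 126.

126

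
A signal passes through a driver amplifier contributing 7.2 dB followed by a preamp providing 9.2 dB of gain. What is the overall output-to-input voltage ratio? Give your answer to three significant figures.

6.61

Net gain = 7.2 + 9.2 = 16.4 dB.
Voltage ratio = 10^(16.4/20) = 6.61.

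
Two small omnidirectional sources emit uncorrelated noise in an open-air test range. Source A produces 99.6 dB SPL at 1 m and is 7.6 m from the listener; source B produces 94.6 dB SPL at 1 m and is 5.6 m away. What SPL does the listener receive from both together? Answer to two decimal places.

83.98 dB SPL

At the listener: L_A = 99.6 − 20·log₁₀(7.6) = 81.984 dB; L_B = 94.6 − 20·log₁₀(5.6) = 79.636 dB.
Combined: 10·log₁₀(10^(81.984/10)+10^(79.636/10)) = 83.98 dB SPL.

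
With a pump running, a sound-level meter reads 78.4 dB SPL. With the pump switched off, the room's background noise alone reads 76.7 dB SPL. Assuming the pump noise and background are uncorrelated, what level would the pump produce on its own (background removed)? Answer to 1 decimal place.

73.5 dB SPL

Subtract intensities: L_src = 10·log₁₀(10^(L_total/10) − 10^(L_bg/10)).
L_src = 10·log₁₀(10^(78.4/10) − 10^(76.7/10)) = 10·log₁₀(22410000) = 73.5 dB SPL.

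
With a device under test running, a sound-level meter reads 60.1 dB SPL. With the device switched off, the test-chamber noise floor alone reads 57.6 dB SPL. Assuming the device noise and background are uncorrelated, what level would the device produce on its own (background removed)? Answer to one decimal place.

Background correction is a power subtraction:
L_src = 10·log₁₀(10^(60.1/10) − 10^(57.6/10)) = 10·log₁₀(447900) = 56.5 dB SPL.

56.5 dB SPL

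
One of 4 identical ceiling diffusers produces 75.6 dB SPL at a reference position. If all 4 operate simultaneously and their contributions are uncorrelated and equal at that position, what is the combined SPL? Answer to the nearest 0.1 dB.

81.6 dB SPL

4 equal incoherent sources raise the level by 10·log₁₀(4) = 6.02 dB.
L_total = 75.6 + 6.02 = 81.6 dB SPL.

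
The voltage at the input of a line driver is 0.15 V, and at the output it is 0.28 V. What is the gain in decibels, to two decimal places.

5.42 dB

Voltage ratio → dB uses the 20·log₁₀ form:
20·log₁₀(0.28/0.15) = 20·log₁₀(1.867) = 5.42 dB.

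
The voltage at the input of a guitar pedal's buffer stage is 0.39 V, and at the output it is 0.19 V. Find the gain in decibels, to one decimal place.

-6.2 dB

Voltage ratio → dB uses the 20·log₁₀ form:
20·log₁₀(0.19/0.39) = 20·log₁₀(0.4872) = -6.2 dB.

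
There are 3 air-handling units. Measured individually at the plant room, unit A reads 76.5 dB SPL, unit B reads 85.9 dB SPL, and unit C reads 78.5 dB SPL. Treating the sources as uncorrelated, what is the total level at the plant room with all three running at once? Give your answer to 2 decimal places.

87.03 dB SPL

Add the sources as powers (linear), then convert back to dB:
L_total = 10·log₁₀(10^(76.5/10) + 10^(85.9/10) + 10^(78.5/10)) = 10·log₁₀(504500000) = 87.03 dB SPL.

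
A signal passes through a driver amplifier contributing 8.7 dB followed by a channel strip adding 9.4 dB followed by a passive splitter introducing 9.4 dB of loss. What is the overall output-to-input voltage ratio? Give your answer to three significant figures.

Net gain = 8.7 + 9.4 + (−9.4) = 8.7 dB.
Voltage ratio = 10^(8.7/20) = 2.72.

2.72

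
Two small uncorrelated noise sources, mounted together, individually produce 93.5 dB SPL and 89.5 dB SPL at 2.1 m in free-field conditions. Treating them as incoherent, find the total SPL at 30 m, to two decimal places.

71.86 dB SPL

Combined at 2.1 m: 10·log₁₀(10^(93.5/10)+10^(89.5/10)) = 94.955 dB SPL.
Then apply −20·log₁₀(30/2.1) = -23.098 dB → 71.86 dB SPL.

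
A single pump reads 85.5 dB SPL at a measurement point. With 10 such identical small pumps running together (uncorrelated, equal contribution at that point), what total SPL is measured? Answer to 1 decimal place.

10 equal incoherent sources raise the level by 10·log₁₀(10) = 10.00 dB.
L_total = 85.5 + 10.00 = 95.5 dB SPL.

95.5 dB SPL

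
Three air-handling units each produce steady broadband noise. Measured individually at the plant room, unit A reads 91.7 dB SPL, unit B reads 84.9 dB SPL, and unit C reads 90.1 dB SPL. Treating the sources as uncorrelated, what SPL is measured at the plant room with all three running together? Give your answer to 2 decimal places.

94.49 dB SPL

Uncorrelated sources add in intensity (power), not in dB.
L_total = 10·log₁₀(10^(91.7/10) + 10^(84.9/10) + 10^(90.1/10)) = 10·log₁₀(2811000000) = 94.49 dB SPL.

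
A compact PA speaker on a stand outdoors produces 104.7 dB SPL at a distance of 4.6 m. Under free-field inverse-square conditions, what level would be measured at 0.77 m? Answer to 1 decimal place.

120.2 dB SPL

For a point source in a free field, ΔL = −20·log₁₀(d₂/d₁).
ΔL = −20·log₁₀(0.77/4.6) = 15.53 dB, so L₂ = 104.7 + (15.53) = 120.2 dB SPL.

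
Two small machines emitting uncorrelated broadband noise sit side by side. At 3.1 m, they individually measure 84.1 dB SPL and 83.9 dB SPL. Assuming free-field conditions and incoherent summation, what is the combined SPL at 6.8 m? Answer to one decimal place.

80.2 dB SPL

Combined at 3.1 m: 10·log₁₀(10^(84.1/10)+10^(83.9/10)) = 87.01 dB SPL.
Then apply −20·log₁₀(6.8/3.1) = -6.82 dB → 80.2 dB SPL.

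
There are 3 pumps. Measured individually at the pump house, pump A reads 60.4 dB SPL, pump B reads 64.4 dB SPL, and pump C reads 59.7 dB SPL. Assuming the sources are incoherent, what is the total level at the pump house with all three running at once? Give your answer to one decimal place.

66.8 dB SPL

Incoherent sources sum as intensities:
L_total = 10·log₁₀(10^(60.4/10) + 10^(64.4/10) + 10^(59.7/10)) = 10·log₁₀(4784000) = 66.8 dB SPL.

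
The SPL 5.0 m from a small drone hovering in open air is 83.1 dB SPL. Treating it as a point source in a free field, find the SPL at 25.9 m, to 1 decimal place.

68.8 dB SPL

For a point source in a free field, ΔL = −20·log₁₀(d₂/d₁).
ΔL = −20·log₁₀(25.9/5.0) = -14.29 dB, so L₂ = 83.1 + (-14.29) = 68.8 dB SPL.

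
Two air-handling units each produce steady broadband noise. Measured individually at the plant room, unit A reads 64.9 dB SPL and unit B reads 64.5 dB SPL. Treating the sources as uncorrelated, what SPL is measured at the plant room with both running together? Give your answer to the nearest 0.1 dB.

67.7 dB SPL

Add the sources as powers (linear), then convert back to dB:
L_total = 10·log₁₀(10^(64.9/10) + 10^(64.5/10)) = 10·log₁₀(5909000) = 67.7 dB SPL.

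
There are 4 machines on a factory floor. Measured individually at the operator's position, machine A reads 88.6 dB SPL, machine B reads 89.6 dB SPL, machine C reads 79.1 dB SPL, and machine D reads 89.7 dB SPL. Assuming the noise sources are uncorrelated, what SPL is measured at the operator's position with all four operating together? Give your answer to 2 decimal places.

94.23 dB SPL

Uncorrelated sources add in intensity (power), not in dB.
L_total = 10·log₁₀(10^(88.6/10) + 10^(89.6/10) + 10^(79.1/10) + 10^(89.7/10)) = 10·log₁₀(2651000000) = 94.23 dB SPL.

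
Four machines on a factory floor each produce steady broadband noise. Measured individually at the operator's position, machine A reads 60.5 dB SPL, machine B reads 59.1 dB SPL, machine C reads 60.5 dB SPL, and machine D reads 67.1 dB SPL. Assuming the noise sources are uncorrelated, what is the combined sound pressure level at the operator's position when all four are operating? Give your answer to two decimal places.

69.13 dB SPL

Incoherent sources sum as intensities:
L_total = 10·log₁₀(10^(60.5/10) + 10^(59.1/10) + 10^(60.5/10) + 10^(67.1/10)) = 10·log₁₀(8185000) = 69.13 dB SPL.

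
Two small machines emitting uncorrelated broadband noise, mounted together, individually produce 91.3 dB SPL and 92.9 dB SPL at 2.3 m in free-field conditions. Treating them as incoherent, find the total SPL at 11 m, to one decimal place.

Combined at 2.3 m: 10·log₁₀(10^(91.3/10)+10^(92.9/10)) = 95.18 dB SPL.
Then apply −20·log₁₀(11/2.3) = -13.59 dB → 81.6 dB SPL.

81.6 dB SPL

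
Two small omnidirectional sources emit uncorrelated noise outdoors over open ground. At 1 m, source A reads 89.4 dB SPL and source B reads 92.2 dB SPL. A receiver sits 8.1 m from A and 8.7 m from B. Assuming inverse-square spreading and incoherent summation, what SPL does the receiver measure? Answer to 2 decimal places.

75.47 dB SPL

At the listener: L_A = 89.4 − 20·log₁₀(8.1) = 71.230 dB; L_B = 92.2 − 20·log₁₀(8.7) = 73.410 dB.
Combined: 10·log₁₀(10^(71.230/10)+10^(73.410/10)) = 75.47 dB SPL.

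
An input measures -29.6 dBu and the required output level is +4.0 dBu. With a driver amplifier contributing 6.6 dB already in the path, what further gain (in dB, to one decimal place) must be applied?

The required make-up gain is the shortfall in the dB sum.
G = +4.0 − (-29.6) − 6.6 = 27.0 dB.

27.0 dB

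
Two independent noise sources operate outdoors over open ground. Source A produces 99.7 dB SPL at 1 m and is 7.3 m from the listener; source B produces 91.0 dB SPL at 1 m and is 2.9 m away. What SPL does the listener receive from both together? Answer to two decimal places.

85.12 dB SPL

At the listener: L_A = 99.7 − 20·log₁₀(7.3) = 82.434 dB; L_B = 91.0 − 20·log₁₀(2.9) = 81.752 dB.
Combined: 10·log₁₀(10^(82.434/10)+10^(81.752/10)) = 85.12 dB SPL.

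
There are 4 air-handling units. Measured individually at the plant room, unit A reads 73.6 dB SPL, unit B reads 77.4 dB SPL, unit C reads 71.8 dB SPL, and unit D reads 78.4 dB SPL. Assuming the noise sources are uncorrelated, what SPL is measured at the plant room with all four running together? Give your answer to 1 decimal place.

Incoherent sources sum as intensities:
L_total = 10·log₁₀(10^(73.6/10) + 10^(77.4/10) + 10^(71.8/10) + 10^(78.4/10)) = 10·log₁₀(162200000) = 82.1 dB SPL.

82.1 dB SPL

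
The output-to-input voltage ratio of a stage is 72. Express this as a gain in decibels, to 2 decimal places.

37.15 dB

For a voltage ratio, dB = 20·log₁₀(V₂/V₁).
20·log₁₀(72) = 37.15 dB.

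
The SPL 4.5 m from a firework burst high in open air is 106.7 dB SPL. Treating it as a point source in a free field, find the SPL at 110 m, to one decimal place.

78.9 dB SPL

Free-field point source: level drops by 20·log₁₀ of the distance ratio.
ΔL = −20·log₁₀(110/4.5) = -27.76 dB, so L₂ = 106.7 + (-27.76) = 78.9 dB SPL.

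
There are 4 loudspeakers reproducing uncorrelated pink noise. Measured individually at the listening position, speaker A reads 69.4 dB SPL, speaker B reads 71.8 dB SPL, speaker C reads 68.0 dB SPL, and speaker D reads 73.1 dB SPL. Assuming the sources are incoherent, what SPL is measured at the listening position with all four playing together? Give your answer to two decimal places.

Incoherent sources sum as intensities:
L_total = 10·log₁₀(10^(69.4/10) + 10^(71.8/10) + 10^(68.0/10) + 10^(73.1/10)) = 10·log₁₀(50570000) = 77.04 dB SPL.

77.04 dB SPL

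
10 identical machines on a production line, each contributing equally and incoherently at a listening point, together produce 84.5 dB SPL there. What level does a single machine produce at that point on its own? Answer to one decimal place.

74.5 dB SPL

10 equal incoherent sources add 10·log₁₀(10) = 10.00 dB over one source.
L_one = 84.5 − 10.00 = 74.5 dB SPL.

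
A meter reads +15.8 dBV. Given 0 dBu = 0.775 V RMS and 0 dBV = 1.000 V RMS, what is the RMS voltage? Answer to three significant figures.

V = 1.000 V × 10^(+15.8/20).
= 1.000 × 6.166 = 6.17 V.

6.17 V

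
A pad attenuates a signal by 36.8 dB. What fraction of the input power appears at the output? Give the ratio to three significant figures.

0.000209

Power ratio = 10^(dB/10).
10^(-36.8/10) = 10^(-3.680) = 0.000209.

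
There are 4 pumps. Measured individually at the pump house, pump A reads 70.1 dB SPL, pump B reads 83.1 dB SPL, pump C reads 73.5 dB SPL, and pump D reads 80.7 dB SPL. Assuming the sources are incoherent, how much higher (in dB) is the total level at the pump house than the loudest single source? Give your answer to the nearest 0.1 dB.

2.4 dB

Incoherent sources sum as intensities:
L_total = 10·log₁₀(10^(70.1/10) + 10^(83.1/10) + 10^(73.5/10) + 10^(80.7/10)) = 85.49 dB SPL.
Excess over the loudest (83.1 dB): 85.49 − 83.1 = 2.4 dB.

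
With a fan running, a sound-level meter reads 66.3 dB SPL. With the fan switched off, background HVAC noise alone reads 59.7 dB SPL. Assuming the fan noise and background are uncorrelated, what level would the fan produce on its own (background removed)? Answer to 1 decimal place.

65.2 dB SPL

Remove the background by subtracting linear intensities:
L_src = 10·log₁₀(10^(66.3/10) − 10^(59.7/10)) = 10·log₁₀(3333000) = 65.2 dB SPL.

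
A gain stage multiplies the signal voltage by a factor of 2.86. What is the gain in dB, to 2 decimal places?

9.13 dB

Voltage ratio → dB uses the 20·log₁₀ form:
20·log₁₀(2.86) = 9.13 dB.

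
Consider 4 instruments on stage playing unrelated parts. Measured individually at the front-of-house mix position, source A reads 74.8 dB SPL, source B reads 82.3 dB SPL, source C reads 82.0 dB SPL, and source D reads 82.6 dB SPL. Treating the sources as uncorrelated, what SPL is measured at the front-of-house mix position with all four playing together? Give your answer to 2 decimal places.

Incoherent sources sum as intensities:
L_total = 10·log₁₀(10^(74.8/10) + 10^(82.3/10) + 10^(82.0/10) + 10^(82.6/10)) = 10·log₁₀(540500000) = 87.33 dB SPL.

87.33 dB SPL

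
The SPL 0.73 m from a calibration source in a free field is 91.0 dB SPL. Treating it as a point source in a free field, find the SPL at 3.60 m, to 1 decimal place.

77.1 dB SPL

Free-field point source: level drops by 20·log₁₀ of the distance ratio.
ΔL = −20·log₁₀(3.60/0.73) = -13.86 dB, so L₂ = 91.0 + (-13.86) = 77.1 dB SPL.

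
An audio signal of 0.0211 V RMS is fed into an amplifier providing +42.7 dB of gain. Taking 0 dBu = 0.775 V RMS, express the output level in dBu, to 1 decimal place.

+11.4 dBu

Input level: 20·log₁₀(0.0211/0.775) = -31.30 dBu.
Output: -31.30 + 42.7 = +11.4 dBu.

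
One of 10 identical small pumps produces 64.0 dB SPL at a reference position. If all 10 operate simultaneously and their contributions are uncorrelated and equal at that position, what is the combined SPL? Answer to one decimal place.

74.0 dB SPL

10 equal incoherent sources raise the level by 10·log₁₀(10) = 10.00 dB.
L_total = 64.0 + 10.00 = 74.0 dB SPL.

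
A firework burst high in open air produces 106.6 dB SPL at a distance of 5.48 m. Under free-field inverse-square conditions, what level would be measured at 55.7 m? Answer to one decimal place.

Inverse-square spreading gives ΔL = −20·log₁₀(d₂/d₁).
ΔL = −20·log₁₀(55.7/5.48) = -20.14 dB, so L₂ = 106.6 + (-20.14) = 86.5 dB SPL.

86.5 dB SPL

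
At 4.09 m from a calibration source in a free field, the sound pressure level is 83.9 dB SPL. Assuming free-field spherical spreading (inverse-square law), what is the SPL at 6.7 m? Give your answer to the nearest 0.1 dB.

79.6 dB SPL

Free-field point source: level drops by 20·log₁₀ of the distance ratio.
ΔL = −20·log₁₀(6.7/4.09) = -4.29 dB, so L₂ = 83.9 + (-4.29) = 79.6 dB SPL.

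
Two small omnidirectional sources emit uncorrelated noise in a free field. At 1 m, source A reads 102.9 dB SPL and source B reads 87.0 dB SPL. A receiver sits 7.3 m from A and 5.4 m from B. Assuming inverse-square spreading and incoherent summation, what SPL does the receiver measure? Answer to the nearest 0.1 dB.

At the listener: L_A = 102.9 − 20·log₁₀(7.3) = 85.63 dB; L_B = 87.0 − 20·log₁₀(5.4) = 72.35 dB.
Combined: 10·log₁₀(10^(85.63/10)+10^(72.35/10)) = 85.8 dB SPL.

85.8 dB SPL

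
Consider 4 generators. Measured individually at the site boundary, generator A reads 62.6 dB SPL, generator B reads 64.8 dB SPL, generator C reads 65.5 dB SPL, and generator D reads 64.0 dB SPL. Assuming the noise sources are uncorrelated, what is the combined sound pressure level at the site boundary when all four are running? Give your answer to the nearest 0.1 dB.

70.4 dB SPL

Uncorrelated sources add in intensity (power), not in dB.
L_total = 10·log₁₀(10^(62.6/10) + 10^(64.8/10) + 10^(65.5/10) + 10^(64.0/10)) = 10·log₁₀(10900000) = 70.4 dB SPL.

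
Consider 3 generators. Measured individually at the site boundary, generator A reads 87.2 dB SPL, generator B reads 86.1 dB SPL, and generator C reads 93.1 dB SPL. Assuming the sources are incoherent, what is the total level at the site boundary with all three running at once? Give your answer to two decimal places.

Incoherent sources sum as intensities:
L_total = 10·log₁₀(10^(87.2/10) + 10^(86.1/10) + 10^(93.1/10)) = 10·log₁₀(2974000000) = 94.73 dB SPL.

94.73 dB SPL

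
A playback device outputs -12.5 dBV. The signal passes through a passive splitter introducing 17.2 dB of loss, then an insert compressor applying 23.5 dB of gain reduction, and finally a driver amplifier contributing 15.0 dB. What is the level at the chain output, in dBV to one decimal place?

-38.2 dBV

In dB, series stages simply add:
-12.5 − 17.2 − 23.5 + 15.0 = -38.2 dBV.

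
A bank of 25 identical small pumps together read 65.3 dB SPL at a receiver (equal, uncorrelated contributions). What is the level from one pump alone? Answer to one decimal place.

25 equal incoherent sources add 10·log₁₀(25) = 13.98 dB over one source.
L_one = 65.3 − 13.98 = 51.3 dB SPL.

51.3 dB SPL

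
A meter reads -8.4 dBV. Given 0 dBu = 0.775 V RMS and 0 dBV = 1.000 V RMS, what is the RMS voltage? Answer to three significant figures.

V = 1.000 V × 10^(-8.4/20).
= 1.000 × 0.3802 = 0.380 V.

0.380 V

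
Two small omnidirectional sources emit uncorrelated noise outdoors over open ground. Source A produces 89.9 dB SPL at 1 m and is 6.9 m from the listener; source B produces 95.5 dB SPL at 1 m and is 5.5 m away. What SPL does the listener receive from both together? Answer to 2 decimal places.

81.39 dB SPL

At the listener: L_A = 89.9 − 20·log₁₀(6.9) = 73.123 dB; L_B = 95.5 − 20·log₁₀(5.5) = 80.693 dB.
Combined: 10·log₁₀(10^(73.123/10)+10^(80.693/10)) = 81.39 dB SPL.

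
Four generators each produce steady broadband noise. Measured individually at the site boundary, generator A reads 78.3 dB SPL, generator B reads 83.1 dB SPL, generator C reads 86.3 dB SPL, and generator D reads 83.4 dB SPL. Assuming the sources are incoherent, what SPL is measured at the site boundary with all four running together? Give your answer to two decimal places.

89.62 dB SPL

Add the sources as powers (linear), then convert back to dB:
L_total = 10·log₁₀(10^(78.3/10) + 10^(83.1/10) + 10^(86.3/10) + 10^(83.4/10)) = 10·log₁₀(917100000) = 89.62 dB SPL.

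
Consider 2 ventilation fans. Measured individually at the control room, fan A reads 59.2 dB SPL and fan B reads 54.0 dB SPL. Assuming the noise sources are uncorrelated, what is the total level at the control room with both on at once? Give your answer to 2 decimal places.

60.35 dB SPL

Add the sources as powers (linear), then convert back to dB:
L_total = 10·log₁₀(10^(59.2/10) + 10^(54.0/10)) = 10·log₁₀(1083000) = 60.35 dB SPL.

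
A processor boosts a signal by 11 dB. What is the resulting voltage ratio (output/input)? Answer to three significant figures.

3.55

Voltage ratio = 10^(dB/20).
10^(11/20) = 10^(0.5500) = 3.55.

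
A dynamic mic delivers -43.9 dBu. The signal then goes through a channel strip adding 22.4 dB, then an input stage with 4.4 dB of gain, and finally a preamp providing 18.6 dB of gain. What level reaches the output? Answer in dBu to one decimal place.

+1.5 dBu

In dB, series stages simply add:
-43.9 + 22.4 + 4.4 + 18.6 = +1.5 dBu.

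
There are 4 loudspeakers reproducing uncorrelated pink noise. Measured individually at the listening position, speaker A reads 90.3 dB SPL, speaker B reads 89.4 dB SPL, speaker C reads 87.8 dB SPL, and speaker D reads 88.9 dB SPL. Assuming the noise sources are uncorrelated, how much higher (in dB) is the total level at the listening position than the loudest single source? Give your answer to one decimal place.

4.9 dB

Incoherent sources sum as intensities:
L_total = 10·log₁₀(10^(90.3/10) + 10^(89.4/10) + 10^(87.8/10) + 10^(88.9/10)) = 95.21 dB SPL.
Excess over the loudest (90.3 dB): 95.21 − 90.3 = 4.9 dB.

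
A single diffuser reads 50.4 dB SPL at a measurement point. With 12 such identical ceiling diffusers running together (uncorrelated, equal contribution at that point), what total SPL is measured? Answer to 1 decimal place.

61.2 dB SPL

12 equal incoherent sources raise the level by 10·log₁₀(12) = 10.79 dB.
L_total = 50.4 + 10.79 = 61.2 dB SPL.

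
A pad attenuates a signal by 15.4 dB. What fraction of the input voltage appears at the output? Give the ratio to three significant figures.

0.170

Voltage ratio = 10^(dB/20).
10^(-15.4/20) = 10^(-0.7700) = 0.170.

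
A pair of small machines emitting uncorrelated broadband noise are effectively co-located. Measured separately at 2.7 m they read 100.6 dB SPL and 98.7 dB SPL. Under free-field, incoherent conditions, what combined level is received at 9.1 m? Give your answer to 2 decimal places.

Combined at 2.7 m: 10·log₁₀(10^(100.6/10)+10^(98.7/10)) = 102.763 dB SPL.
Then apply −20·log₁₀(9.1/2.7) = -10.554 dB → 92.21 dB SPL.

92.21 dB SPL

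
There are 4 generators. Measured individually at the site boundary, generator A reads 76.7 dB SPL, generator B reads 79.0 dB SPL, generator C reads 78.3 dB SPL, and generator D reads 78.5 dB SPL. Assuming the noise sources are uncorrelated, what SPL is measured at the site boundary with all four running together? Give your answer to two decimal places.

84.23 dB SPL

Incoherent sources sum as intensities:
L_total = 10·log₁₀(10^(76.7/10) + 10^(79.0/10) + 10^(78.3/10) + 10^(78.5/10)) = 10·log₁₀(264600000) = 84.23 dB SPL.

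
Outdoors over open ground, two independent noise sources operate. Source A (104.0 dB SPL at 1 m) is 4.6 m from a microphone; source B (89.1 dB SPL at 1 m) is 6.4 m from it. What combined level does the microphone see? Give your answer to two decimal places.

At the listener: L_A = 104.0 − 20·log₁₀(4.6) = 90.745 dB; L_B = 89.1 − 20·log₁₀(6.4) = 72.976 dB.
Combined: 10·log₁₀(10^(90.745/10)+10^(72.976/10)) = 90.82 dB SPL.

90.82 dB SPL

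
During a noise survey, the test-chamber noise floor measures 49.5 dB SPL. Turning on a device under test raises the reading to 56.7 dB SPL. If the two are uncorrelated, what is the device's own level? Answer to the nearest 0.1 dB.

55.8 dB SPL

Background correction is a power subtraction:
L_src = 10·log₁₀(10^(56.7/10) − 10^(49.5/10)) = 10·log₁₀(378600) = 55.8 dB SPL.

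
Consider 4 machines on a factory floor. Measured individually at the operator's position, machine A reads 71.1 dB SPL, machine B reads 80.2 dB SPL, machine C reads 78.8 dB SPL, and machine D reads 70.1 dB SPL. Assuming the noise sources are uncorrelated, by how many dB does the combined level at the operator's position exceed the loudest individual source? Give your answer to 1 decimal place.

2.9 dB

Add the sources as powers (linear), then convert back to dB:
L_total = 10·log₁₀(10^(71.1/10) + 10^(80.2/10) + 10^(78.8/10) + 10^(70.1/10)) = 83.09 dB SPL.
Excess over the loudest (80.2 dB): 83.09 − 80.2 = 2.9 dB.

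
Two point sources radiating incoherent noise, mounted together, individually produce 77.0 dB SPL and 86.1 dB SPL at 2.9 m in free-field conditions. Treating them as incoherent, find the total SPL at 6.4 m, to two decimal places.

Combined at 2.9 m: 10·log₁₀(10^(77.0/10)+10^(86.1/10)) = 86.604 dB SPL.
Then apply −20·log₁₀(6.4/2.9) = -6.876 dB → 79.73 dB SPL.

79.73 dB SPL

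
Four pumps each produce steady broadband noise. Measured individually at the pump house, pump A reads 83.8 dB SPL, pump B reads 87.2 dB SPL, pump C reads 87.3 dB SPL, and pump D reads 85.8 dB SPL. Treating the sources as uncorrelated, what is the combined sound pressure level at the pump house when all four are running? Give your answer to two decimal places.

Add the sources as powers (linear), then convert back to dB:
L_total = 10·log₁₀(10^(83.8/10) + 10^(87.2/10) + 10^(87.3/10) + 10^(85.8/10)) = 10·log₁₀(1682000000) = 92.26 dB SPL.

92.26 dB SPL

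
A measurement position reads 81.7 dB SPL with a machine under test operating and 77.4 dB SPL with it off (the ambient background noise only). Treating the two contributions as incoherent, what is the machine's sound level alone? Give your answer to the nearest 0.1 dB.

79.7 dB SPL

Subtract intensities: L_src = 10·log₁₀(10^(L_total/10) − 10^(L_bg/10)).
L_src = 10·log₁₀(10^(81.7/10) − 10^(77.4/10)) = 10·log₁₀(92960000) = 79.7 dB SPL.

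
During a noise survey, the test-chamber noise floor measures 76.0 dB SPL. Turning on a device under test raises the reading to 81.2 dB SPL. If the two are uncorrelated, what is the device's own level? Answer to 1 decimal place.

79.6 dB SPL

Background correction is a power subtraction:
L_src = 10·log₁₀(10^(81.2/10) − 10^(76.0/10)) = 10·log₁₀(92010000) = 79.6 dB SPL.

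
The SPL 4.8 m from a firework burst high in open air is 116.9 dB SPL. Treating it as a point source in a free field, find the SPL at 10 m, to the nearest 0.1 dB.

Inverse-square spreading gives ΔL = −20·log₁₀(d₂/d₁).
ΔL = −20·log₁₀(10/4.8) = -6.38 dB, so L₂ = 116.9 + (-6.38) = 110.5 dB SPL.

110.5 dB SPL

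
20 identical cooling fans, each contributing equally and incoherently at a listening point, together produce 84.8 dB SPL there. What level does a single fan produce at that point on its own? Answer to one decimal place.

71.8 dB SPL

20 equal incoherent sources add 10·log₁₀(20) = 13.01 dB over one source.
L_one = 84.8 − 13.01 = 71.8 dB SPL.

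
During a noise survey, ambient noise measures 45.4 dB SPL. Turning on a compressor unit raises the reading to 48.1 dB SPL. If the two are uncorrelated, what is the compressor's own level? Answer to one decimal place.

44.8 dB SPL

Subtract intensities: L_src = 10·log₁₀(10^(L_total/10) − 10^(L_bg/10)).
L_src = 10·log₁₀(10^(48.1/10) − 10^(45.4/10)) = 10·log₁₀(29890) = 44.8 dB SPL.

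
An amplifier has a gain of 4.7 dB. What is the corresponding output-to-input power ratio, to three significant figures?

2.95

Power ratio = 10^(dB/10).
10^(4.7/10) = 10^(0.4700) = 2.95.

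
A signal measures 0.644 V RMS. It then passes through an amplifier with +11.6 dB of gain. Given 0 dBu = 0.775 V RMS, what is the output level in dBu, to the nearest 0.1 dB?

Input level: 20·log₁₀(0.644/0.775) = -1.61 dBu.
Output: -1.61 + 11.6 = +10.0 dBu.

+10.0 dBu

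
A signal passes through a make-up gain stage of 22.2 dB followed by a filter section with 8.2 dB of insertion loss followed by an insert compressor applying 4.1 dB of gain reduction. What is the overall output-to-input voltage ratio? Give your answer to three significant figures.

Net gain = 22.2 + (−8.2) + (−4.1) = 9.9 dB.
Voltage ratio = 10^(9.9/20) = 3.13.

3.13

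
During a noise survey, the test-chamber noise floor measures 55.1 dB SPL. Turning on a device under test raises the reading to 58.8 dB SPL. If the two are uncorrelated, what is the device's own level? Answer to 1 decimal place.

56.4 dB SPL

Background correction is a power subtraction:
L_src = 10·log₁₀(10^(58.8/10) − 10^(55.1/10)) = 10·log₁₀(435000) = 56.4 dB SPL.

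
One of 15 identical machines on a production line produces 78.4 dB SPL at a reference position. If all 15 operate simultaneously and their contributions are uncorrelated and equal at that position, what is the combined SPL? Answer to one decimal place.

15 equal incoherent sources raise the level by 10·log₁₀(15) = 11.76 dB.
L_total = 78.4 + 11.76 = 90.2 dB SPL.

90.2 dB SPL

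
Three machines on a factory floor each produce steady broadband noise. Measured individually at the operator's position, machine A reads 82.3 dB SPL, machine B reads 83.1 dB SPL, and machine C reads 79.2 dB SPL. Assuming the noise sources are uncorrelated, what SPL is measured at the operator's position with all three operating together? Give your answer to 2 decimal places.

Uncorrelated sources add in intensity (power), not in dB.
L_total = 10·log₁₀(10^(82.3/10) + 10^(83.1/10) + 10^(79.2/10)) = 10·log₁₀(457200000) = 86.60 dB SPL.

86.60 dB SPL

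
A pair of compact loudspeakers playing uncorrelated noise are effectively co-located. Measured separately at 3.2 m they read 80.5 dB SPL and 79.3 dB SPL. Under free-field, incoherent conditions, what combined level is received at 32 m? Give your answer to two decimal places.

Combined at 3.2 m: 10·log₁₀(10^(80.5/10)+10^(79.3/10)) = 82.952 dB SPL.
Then apply −20·log₁₀(32/3.2) = -20.000 dB → 62.95 dB SPL.

62.95 dB SPL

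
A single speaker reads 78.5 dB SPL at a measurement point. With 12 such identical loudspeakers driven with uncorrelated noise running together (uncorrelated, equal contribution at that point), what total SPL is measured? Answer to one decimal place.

12 equal incoherent sources raise the level by 10·log₁₀(12) = 10.79 dB.
L_total = 78.5 + 10.79 = 89.3 dB SPL.

89.3 dB SPL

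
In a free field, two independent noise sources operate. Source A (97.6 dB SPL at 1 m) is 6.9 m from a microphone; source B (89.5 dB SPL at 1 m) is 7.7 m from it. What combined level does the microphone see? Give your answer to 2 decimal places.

81.33 dB SPL

At the listener: L_A = 97.6 − 20·log₁₀(6.9) = 80.823 dB; L_B = 89.5 − 20·log₁₀(7.7) = 71.770 dB.
Combined: 10·log₁₀(10^(80.823/10)+10^(71.770/10)) = 81.33 dB SPL.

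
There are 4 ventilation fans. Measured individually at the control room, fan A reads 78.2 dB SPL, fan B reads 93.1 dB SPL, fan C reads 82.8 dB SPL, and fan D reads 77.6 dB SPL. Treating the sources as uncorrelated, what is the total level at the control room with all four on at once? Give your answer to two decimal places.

Uncorrelated sources add in intensity (power), not in dB.
L_total = 10·log₁₀(10^(78.2/10) + 10^(93.1/10) + 10^(82.8/10) + 10^(77.6/10)) = 10·log₁₀(2356000000) = 93.72 dB SPL.

93.72 dB SPL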